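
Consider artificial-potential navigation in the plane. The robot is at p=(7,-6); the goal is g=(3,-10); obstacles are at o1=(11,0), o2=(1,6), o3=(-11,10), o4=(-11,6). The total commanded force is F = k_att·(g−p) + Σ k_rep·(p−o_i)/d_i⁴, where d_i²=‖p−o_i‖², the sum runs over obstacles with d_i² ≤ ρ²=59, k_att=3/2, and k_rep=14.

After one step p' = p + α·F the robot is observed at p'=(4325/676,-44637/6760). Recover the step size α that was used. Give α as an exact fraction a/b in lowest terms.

α = 1/10

F_att = 3/2·(g−p) = 3/2·(-4,-4) = (-6.0000,-6.0000)
o1: d²=52 ≤ ρ²=59; F_rep = 14·(-4,-6)/52² = (-0.0207,-0.0311)
o2: d²=180 > ρ²=59 → inactive
o3: d²=580 > ρ²=59 → inactive
o4: d²=468 > ρ²=59 → inactive
F = F_att + ΣF_rep = (-6.0207,-6.0311)
Δp = p'−p = (-0.6021,-0.6031); α = Δx/Fx = (-407/676) / (-2035/338) = 1/10
check: Δy/Fy = (-4077/6760) / (-4077/676) = 1/10 ✓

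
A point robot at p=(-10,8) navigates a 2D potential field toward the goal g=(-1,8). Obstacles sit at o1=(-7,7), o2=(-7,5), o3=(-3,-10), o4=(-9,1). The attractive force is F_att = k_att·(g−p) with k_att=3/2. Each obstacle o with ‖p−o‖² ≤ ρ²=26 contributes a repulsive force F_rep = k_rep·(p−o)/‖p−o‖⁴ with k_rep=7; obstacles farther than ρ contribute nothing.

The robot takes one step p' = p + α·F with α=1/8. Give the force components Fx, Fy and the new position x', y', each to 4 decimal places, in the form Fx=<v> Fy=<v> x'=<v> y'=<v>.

F_att = 3/2·(g−p) = 3/2·(9,0) = (13.5000,0.0000)
o1: d²=10 ≤ ρ²=26; F_rep = 7·(-3,1)/10² = (-0.2100,0.0700)
o2: d²=18 ≤ ρ²=26; F_rep = 7·(-3,3)/18² = (-0.0648,0.0648)
o3: d²=373 > ρ²=26 → inactive
o4: d²=50 > ρ²=26 → inactive
F = F_att + ΣF_rep = (13.2252,0.1348)
p' = p + 1/8·F = (-8.3469,8.0169)

Fx=13.2252 Fy=0.1348 x'=-8.3469 y'=8.0169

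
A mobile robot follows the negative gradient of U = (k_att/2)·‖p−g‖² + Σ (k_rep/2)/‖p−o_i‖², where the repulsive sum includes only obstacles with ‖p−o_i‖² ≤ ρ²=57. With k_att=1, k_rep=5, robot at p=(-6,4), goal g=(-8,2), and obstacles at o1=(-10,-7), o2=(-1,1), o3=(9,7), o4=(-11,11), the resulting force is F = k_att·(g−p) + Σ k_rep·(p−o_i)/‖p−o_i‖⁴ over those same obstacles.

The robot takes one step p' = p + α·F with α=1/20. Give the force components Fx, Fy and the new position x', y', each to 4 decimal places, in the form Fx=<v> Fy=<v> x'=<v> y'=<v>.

F_att = 1·(g−p) = 1·(-2,-2) = (-2.0000,-2.0000)
o1: d²=137 > ρ²=57 → inactive
o2: d²=34 ≤ ρ²=57; F_rep = 5·(-5,3)/34² = (-0.0216,0.0130)
o3: d²=234 > ρ²=57 → inactive
o4: d²=74 > ρ²=57 → inactive
F = F_att + ΣF_rep = (-2.0216,-1.9870)
p' = p + 1/20·F = (-6.1011,3.9006)

Fx=-2.0216 Fy=-1.9870 x'=-6.1011 y'=3.9006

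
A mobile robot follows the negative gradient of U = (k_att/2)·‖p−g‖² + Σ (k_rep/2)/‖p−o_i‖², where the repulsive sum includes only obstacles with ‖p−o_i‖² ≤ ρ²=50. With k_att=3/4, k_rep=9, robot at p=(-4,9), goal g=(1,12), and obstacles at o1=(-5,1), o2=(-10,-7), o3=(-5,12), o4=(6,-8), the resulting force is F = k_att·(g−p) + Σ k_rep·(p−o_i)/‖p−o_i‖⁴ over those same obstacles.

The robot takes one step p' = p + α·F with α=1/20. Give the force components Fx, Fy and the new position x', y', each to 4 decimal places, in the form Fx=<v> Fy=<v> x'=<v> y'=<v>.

Fx=3.8400 Fy=1.9800 x'=-3.8080 y'=9.0990

F_att = 3/4·(g−p) = 3/4·(5,3) = (3.7500,2.2500)
o1: d²=65 > ρ²=50 → inactive
o2: d²=292 > ρ²=50 → inactive
o3: d²=10 ≤ ρ²=50; F_rep = 9·(1,-3)/10² = (0.0900,-0.2700)
o4: d²=389 > ρ²=50 → inactive
F = F_att + ΣF_rep = (3.8400,1.9800)
p' = p + 1/20·F = (-3.8080,9.0990)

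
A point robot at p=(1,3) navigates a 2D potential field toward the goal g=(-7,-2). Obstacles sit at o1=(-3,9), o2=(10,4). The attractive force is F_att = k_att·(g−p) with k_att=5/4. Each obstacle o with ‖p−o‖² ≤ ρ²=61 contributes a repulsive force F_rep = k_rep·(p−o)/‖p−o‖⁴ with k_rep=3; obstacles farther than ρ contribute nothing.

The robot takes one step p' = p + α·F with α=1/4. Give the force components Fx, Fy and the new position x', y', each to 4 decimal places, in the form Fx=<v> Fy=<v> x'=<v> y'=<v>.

Fx=-9.9956 Fy=-6.2567 x'=-1.4989 y'=1.4358

F_att = 5/4·(g−p) = 5/4·(-8,-5) = (-10.0000,-6.2500)
o1: d²=52 ≤ ρ²=61; F_rep = 3·(4,-6)/52² = (0.0044,-0.0067)
o2: d²=82 > ρ²=61 → inactive
F = F_att + ΣF_rep = (-9.9956,-6.2567)
p' = p + 1/4·F = (-1.4989,1.4358)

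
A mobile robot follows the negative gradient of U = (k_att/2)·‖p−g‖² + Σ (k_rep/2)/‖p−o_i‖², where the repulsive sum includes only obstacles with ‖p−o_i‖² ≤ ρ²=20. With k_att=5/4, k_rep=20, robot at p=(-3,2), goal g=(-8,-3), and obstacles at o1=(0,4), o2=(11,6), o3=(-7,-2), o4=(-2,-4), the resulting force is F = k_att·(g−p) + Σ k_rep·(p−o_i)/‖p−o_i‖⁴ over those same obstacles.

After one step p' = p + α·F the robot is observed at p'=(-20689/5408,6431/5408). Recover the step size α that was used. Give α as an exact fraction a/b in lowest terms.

F_att = 5/4·(g−p) = 5/4·(-5,-5) = (-6.2500,-6.2500)
o1: d²=13 ≤ ρ²=20; F_rep = 20·(-3,-2)/13² = (-0.3550,-0.2367)
o2: d²=212 > ρ²=20 → inactive
o3: d²=32 > ρ²=20 → inactive
o4: d²=37 > ρ²=20 → inactive
F = F_att + ΣF_rep = (-6.6050,-6.4867)
Δp = p'−p = (-0.8256,-0.8108); α = Δx/Fx = (-4465/5408) / (-4465/676) = 1/8
check: Δy/Fy = (-4385/5408) / (-4385/676) = 1/8 ✓

α = 1/8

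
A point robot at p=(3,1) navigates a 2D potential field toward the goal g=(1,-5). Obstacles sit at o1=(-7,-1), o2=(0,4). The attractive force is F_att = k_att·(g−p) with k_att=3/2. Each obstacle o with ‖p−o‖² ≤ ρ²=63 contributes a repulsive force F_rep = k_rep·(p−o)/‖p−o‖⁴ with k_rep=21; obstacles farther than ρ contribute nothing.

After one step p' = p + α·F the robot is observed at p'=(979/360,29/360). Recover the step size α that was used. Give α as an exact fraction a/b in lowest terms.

α = 1/10

F_att = 3/2·(g−p) = 3/2·(-2,-6) = (-3.0000,-9.0000)
o1: d²=104 > ρ²=63 → inactive
o2: d²=18 ≤ ρ²=63; F_rep = 21·(3,-3)/18² = (0.1944,-0.1944)
F = F_att + ΣF_rep = (-2.8056,-9.1944)
Δp = p'−p = (-0.2806,-0.9194); α = Δx/Fx = (-101/360) / (-101/36) = 1/10
check: Δy/Fy = (-331/360) / (-331/36) = 1/10 ✓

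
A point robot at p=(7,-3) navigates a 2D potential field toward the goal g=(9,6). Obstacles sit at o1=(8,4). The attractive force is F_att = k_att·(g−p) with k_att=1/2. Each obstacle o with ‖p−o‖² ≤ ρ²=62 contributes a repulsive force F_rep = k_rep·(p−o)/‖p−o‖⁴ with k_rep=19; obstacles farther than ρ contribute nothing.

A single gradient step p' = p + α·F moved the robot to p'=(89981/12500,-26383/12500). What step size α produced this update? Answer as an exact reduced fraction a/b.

α = 1/5

F_att = 1/2·(g−p) = 1/2·(2,9) = (1.0000,4.5000)
o1: d²=50 ≤ ρ²=62; F_rep = 19·(-1,-7)/50² = (-0.0076,-0.0532)
F = F_att + ΣF_rep = (0.9924,4.4468)
Δp = p'−p = (0.1985,0.8894); α = Δx/Fx = (2481/12500) / (2481/2500) = 1/5
check: Δy/Fy = (11117/12500) / (11117/2500) = 1/5 ✓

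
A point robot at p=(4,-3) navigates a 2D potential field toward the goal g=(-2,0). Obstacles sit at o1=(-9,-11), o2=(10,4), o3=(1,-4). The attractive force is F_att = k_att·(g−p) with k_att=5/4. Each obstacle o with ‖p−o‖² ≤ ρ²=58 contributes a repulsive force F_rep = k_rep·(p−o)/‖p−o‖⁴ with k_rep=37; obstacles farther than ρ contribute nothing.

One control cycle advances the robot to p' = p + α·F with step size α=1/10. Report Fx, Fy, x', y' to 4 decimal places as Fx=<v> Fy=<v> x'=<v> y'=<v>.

F_att = 5/4·(g−p) = 5/4·(-6,3) = (-7.5000,3.7500)
o1: d²=233 > ρ²=58 → inactive
o2: d²=85 > ρ²=58 → inactive
o3: d²=10 ≤ ρ²=58; F_rep = 37·(3,1)/10² = (1.1100,0.3700)
F = F_att + ΣF_rep = (-6.3900,4.1200)
p' = p + 1/10·F = (3.3610,-2.5880)

Fx=-6.3900 Fy=4.1200 x'=3.3610 y'=-2.5880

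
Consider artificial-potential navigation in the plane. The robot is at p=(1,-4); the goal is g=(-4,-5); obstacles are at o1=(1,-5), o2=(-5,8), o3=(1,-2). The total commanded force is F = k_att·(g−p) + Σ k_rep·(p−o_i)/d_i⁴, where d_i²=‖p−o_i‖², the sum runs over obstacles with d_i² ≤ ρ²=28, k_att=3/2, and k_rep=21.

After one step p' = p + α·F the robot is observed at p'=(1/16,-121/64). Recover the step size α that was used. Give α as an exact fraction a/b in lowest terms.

F_att = 3/2·(g−p) = 3/2·(-5,-1) = (-7.5000,-1.5000)
o1: d²=1 ≤ ρ²=28; F_rep = 21·(0,1)/1² = (0.0000,21.0000)
o2: d²=180 > ρ²=28 → inactive
o3: d²=4 ≤ ρ²=28; F_rep = 21·(0,-2)/4² = (0.0000,-2.6250)
F = F_att + ΣF_rep = (-7.5000,16.8750)
Δp = p'−p = (-0.9375,2.1094); α = Δx/Fx = (-15/16) / (-15/2) = 1/8
check: Δy/Fy = (135/64) / (135/8) = 1/8 ✓

α = 1/8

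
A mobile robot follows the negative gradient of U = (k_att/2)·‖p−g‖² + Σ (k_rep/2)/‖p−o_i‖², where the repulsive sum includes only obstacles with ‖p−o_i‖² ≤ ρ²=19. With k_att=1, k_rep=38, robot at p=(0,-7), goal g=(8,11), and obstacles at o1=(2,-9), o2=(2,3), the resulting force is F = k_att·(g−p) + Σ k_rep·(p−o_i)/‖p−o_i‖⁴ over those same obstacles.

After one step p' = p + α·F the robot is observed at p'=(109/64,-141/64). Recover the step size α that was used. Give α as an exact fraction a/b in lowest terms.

α = 1/4

F_att = 1·(g−p) = 1·(8,18) = (8.0000,18.0000)
o1: d²=8 ≤ ρ²=19; F_rep = 38·(-2,2)/8² = (-1.1875,1.1875)
o2: d²=104 > ρ²=19 → inactive
F = F_att + ΣF_rep = (6.8125,19.1875)
Δp = p'−p = (1.7031,4.7969); α = Δx/Fx = (109/64) / (109/16) = 1/4
check: Δy/Fy = (307/64) / (307/16) = 1/4 ✓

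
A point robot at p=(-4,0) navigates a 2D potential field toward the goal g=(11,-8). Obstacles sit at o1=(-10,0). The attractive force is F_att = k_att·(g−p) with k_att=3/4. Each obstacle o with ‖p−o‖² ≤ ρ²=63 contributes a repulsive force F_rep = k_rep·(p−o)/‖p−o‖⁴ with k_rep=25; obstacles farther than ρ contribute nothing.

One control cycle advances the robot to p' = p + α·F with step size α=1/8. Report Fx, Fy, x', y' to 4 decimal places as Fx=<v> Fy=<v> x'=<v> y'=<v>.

F_att = 3/4·(g−p) = 3/4·(15,-8) = (11.2500,-6.0000)
o1: d²=36 ≤ ρ²=63; F_rep = 25·(6,0)/36² = (0.1157,0.0000)
F = F_att + ΣF_rep = (11.3657,-6.0000)
p' = p + 1/8·F = (-2.5793,-0.7500)

Fx=11.3657 Fy=-6.0000 x'=-2.5793 y'=-0.7500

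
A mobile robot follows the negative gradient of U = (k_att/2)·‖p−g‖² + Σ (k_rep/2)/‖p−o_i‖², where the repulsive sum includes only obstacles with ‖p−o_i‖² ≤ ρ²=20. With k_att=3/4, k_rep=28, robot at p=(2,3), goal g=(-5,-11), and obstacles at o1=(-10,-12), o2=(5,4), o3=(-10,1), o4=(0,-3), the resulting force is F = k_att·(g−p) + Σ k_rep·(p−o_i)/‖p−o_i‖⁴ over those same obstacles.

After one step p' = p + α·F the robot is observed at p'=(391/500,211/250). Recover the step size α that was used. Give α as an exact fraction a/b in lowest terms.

α = 1/5

F_att = 3/4·(g−p) = 3/4·(-7,-14) = (-5.2500,-10.5000)
o1: d²=369 > ρ²=20 → inactive
o2: d²=10 ≤ ρ²=20; F_rep = 28·(-3,-1)/10² = (-0.8400,-0.2800)
o3: d²=148 > ρ²=20 → inactive
o4: d²=40 > ρ²=20 → inactive
F = F_att + ΣF_rep = (-6.0900,-10.7800)
Δp = p'−p = (-1.2180,-2.1560); α = Δx/Fx = (-609/500) / (-609/100) = 1/5
check: Δy/Fy = (-539/250) / (-539/50) = 1/5 ✓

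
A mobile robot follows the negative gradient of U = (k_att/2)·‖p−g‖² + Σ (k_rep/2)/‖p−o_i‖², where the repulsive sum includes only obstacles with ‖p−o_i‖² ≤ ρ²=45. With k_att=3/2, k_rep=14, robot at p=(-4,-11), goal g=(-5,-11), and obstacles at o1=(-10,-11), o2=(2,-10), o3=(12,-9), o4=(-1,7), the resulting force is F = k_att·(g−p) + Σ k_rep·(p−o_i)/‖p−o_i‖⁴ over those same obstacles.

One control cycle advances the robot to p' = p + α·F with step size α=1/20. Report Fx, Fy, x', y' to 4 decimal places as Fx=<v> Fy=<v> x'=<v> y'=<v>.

F_att = 3/2·(g−p) = 3/2·(-1,0) = (-1.5000,0.0000)
o1: d²=36 ≤ ρ²=45; F_rep = 14·(6,0)/36² = (0.0648,0.0000)
o2: d²=37 ≤ ρ²=45; F_rep = 14·(-6,-1)/37² = (-0.0614,-0.0102)
o3: d²=260 > ρ²=45 → inactive
o4: d²=333 > ρ²=45 → inactive
F = F_att + ΣF_rep = (-1.4965,-0.0102)
p' = p + 1/20·F = (-4.0748,-11.0005)

Fx=-1.4965 Fy=-0.0102 x'=-4.0748 y'=-11.0005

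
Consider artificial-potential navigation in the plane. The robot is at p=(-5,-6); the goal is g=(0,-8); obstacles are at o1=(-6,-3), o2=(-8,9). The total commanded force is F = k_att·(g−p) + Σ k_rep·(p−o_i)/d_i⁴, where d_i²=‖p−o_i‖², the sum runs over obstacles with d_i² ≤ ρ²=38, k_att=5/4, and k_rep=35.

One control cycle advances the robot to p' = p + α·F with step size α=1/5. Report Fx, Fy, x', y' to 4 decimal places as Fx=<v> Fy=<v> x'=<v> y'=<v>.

F_att = 5/4·(g−p) = 5/4·(5,-2) = (6.2500,-2.5000)
o1: d²=10 ≤ ρ²=38; F_rep = 35·(1,-3)/10² = (0.3500,-1.0500)
o2: d²=234 > ρ²=38 → inactive
F = F_att + ΣF_rep = (6.6000,-3.5500)
p' = p + 1/5·F = (-3.6800,-6.7100)

Fx=6.6000 Fy=-3.5500 x'=-3.6800 y'=-6.7100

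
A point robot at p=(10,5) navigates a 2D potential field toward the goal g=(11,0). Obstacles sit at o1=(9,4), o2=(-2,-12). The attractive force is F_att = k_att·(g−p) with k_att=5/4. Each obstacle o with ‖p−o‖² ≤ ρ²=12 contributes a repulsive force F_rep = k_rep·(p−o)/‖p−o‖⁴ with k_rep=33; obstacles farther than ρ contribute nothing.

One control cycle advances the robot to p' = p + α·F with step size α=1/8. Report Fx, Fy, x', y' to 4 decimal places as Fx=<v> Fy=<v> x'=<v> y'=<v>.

Fx=9.5000 Fy=2.0000 x'=11.1875 y'=5.2500

F_att = 5/4·(g−p) = 5/4·(1,-5) = (1.2500,-6.2500)
o1: d²=2 ≤ ρ²=12; F_rep = 33·(1,1)/2² = (8.2500,8.2500)
o2: d²=433 > ρ²=12 → inactive
F = F_att + ΣF_rep = (9.5000,2.0000)
p' = p + 1/8·F = (11.1875,5.2500)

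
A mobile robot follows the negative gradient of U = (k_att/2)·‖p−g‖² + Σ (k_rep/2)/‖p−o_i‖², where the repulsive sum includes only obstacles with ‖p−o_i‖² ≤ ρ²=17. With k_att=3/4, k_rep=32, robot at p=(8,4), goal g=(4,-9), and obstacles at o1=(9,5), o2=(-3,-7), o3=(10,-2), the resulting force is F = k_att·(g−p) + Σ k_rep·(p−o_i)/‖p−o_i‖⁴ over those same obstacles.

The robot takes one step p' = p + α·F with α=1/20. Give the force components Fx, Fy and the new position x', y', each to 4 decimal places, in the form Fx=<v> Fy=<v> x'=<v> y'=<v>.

F_att = 3/4·(g−p) = 3/4·(-4,-13) = (-3.0000,-9.7500)
o1: d²=2 ≤ ρ²=17; F_rep = 32·(-1,-1)/2² = (-8.0000,-8.0000)
o2: d²=242 > ρ²=17 → inactive
o3: d²=40 > ρ²=17 → inactive
F = F_att + ΣF_rep = (-11.0000,-17.7500)
p' = p + 1/20·F = (7.4500,3.1125)

Fx=-11.0000 Fy=-17.7500 x'=7.4500 y'=3.1125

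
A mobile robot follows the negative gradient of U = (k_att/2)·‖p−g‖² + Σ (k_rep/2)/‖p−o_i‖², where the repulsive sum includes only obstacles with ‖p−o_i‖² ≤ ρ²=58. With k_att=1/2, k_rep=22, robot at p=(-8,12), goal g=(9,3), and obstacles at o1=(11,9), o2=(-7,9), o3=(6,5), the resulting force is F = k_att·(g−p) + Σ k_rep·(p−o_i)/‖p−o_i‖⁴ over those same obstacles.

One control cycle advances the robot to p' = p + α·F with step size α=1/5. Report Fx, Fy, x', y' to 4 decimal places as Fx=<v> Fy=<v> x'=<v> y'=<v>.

Fx=8.2800 Fy=-3.8400 x'=-6.3440 y'=11.2320

F_att = 1/2·(g−p) = 1/2·(17,-9) = (8.5000,-4.5000)
o1: d²=370 > ρ²=58 → inactive
o2: d²=10 ≤ ρ²=58; F_rep = 22·(-1,3)/10² = (-0.2200,0.6600)
o3: d²=245 > ρ²=58 → inactive
F = F_att + ΣF_rep = (8.2800,-3.8400)
p' = p + 1/5·F = (-6.3440,11.2320)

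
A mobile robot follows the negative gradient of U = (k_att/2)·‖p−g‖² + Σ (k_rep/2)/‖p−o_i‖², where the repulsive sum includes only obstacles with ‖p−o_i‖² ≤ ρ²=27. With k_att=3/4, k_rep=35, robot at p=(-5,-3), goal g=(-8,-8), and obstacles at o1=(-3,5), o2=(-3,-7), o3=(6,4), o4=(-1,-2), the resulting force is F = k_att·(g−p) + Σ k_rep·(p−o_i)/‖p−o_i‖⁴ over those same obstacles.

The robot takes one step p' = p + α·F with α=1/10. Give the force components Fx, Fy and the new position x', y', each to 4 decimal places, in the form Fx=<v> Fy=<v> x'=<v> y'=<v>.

F_att = 3/4·(g−p) = 3/4·(-3,-5) = (-2.2500,-3.7500)
o1: d²=68 > ρ²=27 → inactive
o2: d²=20 ≤ ρ²=27; F_rep = 35·(-2,4)/20² = (-0.1750,0.3500)
o3: d²=170 > ρ²=27 → inactive
o4: d²=17 ≤ ρ²=27; F_rep = 35·(-4,-1)/17² = (-0.4844,-0.1211)
F = F_att + ΣF_rep = (-2.9094,-3.5211)
p' = p + 1/10·F = (-5.2909,-3.3521)

Fx=-2.9094 Fy=-3.5211 x'=-5.2909 y'=-3.3521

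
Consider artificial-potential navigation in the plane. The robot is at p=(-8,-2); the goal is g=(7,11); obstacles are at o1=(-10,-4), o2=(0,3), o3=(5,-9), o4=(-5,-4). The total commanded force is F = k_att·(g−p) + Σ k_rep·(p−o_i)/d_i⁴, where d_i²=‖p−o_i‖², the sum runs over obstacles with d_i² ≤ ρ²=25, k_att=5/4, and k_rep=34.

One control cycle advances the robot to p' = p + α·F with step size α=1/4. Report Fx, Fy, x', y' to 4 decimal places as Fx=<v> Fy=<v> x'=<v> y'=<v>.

Fx=19.2089 Fy=17.7149 x'=-3.1978 y'=2.4287

F_att = 5/4·(g−p) = 5/4·(15,13) = (18.7500,16.2500)
o1: d²=8 ≤ ρ²=25; F_rep = 34·(2,2)/8² = (1.0625,1.0625)
o2: d²=89 > ρ²=25 → inactive
o3: d²=218 > ρ²=25 → inactive
o4: d²=13 ≤ ρ²=25; F_rep = 34·(-3,2)/13² = (-0.6036,0.4024)
F = F_att + ΣF_rep = (19.2089,17.7149)
p' = p + 1/4·F = (-3.1978,2.4287)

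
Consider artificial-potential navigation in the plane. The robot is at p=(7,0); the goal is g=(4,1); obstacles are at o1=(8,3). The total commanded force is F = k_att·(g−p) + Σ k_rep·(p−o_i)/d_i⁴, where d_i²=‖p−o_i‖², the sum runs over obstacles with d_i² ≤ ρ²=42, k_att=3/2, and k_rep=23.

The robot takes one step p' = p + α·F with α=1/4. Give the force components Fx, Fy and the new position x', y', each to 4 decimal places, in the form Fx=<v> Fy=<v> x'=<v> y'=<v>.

F_att = 3/2·(g−p) = 3/2·(-3,1) = (-4.5000,1.5000)
o1: d²=10 ≤ ρ²=42; F_rep = 23·(-1,-3)/10² = (-0.2300,-0.6900)
F = F_att + ΣF_rep = (-4.7300,0.8100)
p' = p + 1/4·F = (5.8175,0.2025)

Fx=-4.7300 Fy=0.8100 x'=5.8175 y'=0.2025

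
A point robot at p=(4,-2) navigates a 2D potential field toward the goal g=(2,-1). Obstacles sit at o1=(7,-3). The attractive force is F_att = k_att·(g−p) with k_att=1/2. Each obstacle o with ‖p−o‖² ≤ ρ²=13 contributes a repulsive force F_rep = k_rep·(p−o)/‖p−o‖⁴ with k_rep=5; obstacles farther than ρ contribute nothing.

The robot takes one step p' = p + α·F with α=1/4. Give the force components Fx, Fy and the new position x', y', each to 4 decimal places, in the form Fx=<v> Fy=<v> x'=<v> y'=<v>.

F_att = 1/2·(g−p) = 1/2·(-2,1) = (-1.0000,0.5000)
o1: d²=10 ≤ ρ²=13; F_rep = 5·(-3,1)/10² = (-0.1500,0.0500)
F = F_att + ΣF_rep = (-1.1500,0.5500)
p' = p + 1/4·F = (3.7125,-1.8625)

Fx=-1.1500 Fy=0.5500 x'=3.7125 y'=-1.8625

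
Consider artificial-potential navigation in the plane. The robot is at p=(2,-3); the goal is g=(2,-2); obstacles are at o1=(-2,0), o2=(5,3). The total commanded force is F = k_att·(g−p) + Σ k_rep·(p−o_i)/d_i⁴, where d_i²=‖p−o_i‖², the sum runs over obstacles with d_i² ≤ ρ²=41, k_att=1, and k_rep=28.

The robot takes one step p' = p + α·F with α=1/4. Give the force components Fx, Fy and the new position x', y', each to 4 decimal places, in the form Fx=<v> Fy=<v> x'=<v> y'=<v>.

Fx=0.1792 Fy=0.8656 x'=2.0448 y'=-2.7836

F_att = 1·(g−p) = 1·(0,1) = (0.0000,1.0000)
o1: d²=25 ≤ ρ²=41; F_rep = 28·(4,-3)/25² = (0.1792,-0.1344)
o2: d²=45 > ρ²=41 → inactive
F = F_att + ΣF_rep = (0.1792,0.8656)
p' = p + 1/4·F = (2.0448,-2.7836)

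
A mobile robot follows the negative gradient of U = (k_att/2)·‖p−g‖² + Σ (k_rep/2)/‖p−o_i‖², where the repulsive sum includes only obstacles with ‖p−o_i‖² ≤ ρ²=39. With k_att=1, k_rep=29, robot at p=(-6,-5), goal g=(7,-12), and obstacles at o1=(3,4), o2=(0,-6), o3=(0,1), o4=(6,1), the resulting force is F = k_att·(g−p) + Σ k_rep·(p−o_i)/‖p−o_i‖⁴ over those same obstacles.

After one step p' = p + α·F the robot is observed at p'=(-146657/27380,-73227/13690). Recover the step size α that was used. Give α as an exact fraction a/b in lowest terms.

α = 1/20

F_att = 1·(g−p) = 1·(13,-7) = (13.0000,-7.0000)
o1: d²=162 > ρ²=39 → inactive
o2: d²=37 ≤ ρ²=39; F_rep = 29·(-6,1)/37² = (-0.1271,0.0212)
o3: d²=72 > ρ²=39 → inactive
o4: d²=180 > ρ²=39 → inactive
F = F_att + ΣF_rep = (12.8729,-6.9788)
Δp = p'−p = (0.6436,-0.3489); α = Δx/Fx = (17623/27380) / (17623/1369) = 1/20
check: Δy/Fy = (-4777/13690) / (-9554/1369) = 1/20 ✓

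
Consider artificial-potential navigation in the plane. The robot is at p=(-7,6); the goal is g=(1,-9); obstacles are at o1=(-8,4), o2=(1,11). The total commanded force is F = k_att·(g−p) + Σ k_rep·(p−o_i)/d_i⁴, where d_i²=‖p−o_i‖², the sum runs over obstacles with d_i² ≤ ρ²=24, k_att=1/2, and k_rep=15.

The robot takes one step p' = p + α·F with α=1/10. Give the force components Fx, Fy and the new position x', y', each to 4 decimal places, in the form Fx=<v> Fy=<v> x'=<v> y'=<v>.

Fx=4.6000 Fy=-6.3000 x'=-6.5400 y'=5.3700

F_att = 1/2·(g−p) = 1/2·(8,-15) = (4.0000,-7.5000)
o1: d²=5 ≤ ρ²=24; F_rep = 15·(1,2)/5² = (0.6000,1.2000)
o2: d²=89 > ρ²=24 → inactive
F = F_att + ΣF_rep = (4.6000,-6.3000)
p' = p + 1/10·F = (-6.5400,5.3700)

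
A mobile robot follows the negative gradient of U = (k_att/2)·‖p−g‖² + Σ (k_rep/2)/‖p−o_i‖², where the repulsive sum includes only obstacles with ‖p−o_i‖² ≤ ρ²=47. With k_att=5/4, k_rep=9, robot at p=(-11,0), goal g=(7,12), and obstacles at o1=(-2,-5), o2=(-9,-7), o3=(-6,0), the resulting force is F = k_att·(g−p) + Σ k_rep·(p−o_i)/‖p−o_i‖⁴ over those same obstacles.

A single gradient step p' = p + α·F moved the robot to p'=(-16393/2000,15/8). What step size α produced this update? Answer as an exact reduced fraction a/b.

F_att = 5/4·(g−p) = 5/4·(18,12) = (22.5000,15.0000)
o1: d²=106 > ρ²=47 → inactive
o2: d²=53 > ρ²=47 → inactive
o3: d²=25 ≤ ρ²=47; F_rep = 9·(-5,0)/25² = (-0.0720,0.0000)
F = F_att + ΣF_rep = (22.4280,15.0000)
Δp = p'−p = (2.8035,1.8750); α = Δx/Fx = (5607/2000) / (5607/250) = 1/8
check: Δy/Fy = (15/8) / (15) = 1/8 ✓

α = 1/8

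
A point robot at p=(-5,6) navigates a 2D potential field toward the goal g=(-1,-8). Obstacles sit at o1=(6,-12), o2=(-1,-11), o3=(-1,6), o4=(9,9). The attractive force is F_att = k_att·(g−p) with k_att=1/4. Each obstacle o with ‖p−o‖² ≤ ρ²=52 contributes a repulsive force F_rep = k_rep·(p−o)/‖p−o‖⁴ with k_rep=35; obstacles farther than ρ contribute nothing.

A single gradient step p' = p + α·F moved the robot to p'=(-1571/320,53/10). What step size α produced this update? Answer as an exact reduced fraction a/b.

F_att = 1/4·(g−p) = 1/4·(4,-14) = (1.0000,-3.5000)
o1: d²=445 > ρ²=52 → inactive
o2: d²=305 > ρ²=52 → inactive
o3: d²=16 ≤ ρ²=52; F_rep = 35·(-4,0)/16² = (-0.5469,0.0000)
o4: d²=205 > ρ²=52 → inactive
F = F_att + ΣF_rep = (0.4531,-3.5000)
Δp = p'−p = (0.0906,-0.7000); α = Δx/Fx = (29/320) / (29/64) = 1/5
check: Δy/Fy = (-7/10) / (-7/2) = 1/5 ✓

α = 1/5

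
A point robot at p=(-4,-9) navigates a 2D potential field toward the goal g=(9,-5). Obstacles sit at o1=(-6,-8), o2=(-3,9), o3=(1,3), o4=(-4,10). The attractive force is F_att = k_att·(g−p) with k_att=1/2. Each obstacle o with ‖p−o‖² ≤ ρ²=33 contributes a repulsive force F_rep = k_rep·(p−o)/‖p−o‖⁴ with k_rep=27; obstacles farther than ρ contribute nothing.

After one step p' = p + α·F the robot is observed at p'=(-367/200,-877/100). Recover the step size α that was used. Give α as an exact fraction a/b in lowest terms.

F_att = 1/2·(g−p) = 1/2·(13,4) = (6.5000,2.0000)
o1: d²=5 ≤ ρ²=33; F_rep = 27·(2,-1)/5² = (2.1600,-1.0800)
o2: d²=325 > ρ²=33 → inactive
o3: d²=169 > ρ²=33 → inactive
o4: d²=361 > ρ²=33 → inactive
F = F_att + ΣF_rep = (8.6600,0.9200)
Δp = p'−p = (2.1650,0.2300); α = Δx/Fx = (433/200) / (433/50) = 1/4
check: Δy/Fy = (23/100) / (23/25) = 1/4 ✓

α = 1/4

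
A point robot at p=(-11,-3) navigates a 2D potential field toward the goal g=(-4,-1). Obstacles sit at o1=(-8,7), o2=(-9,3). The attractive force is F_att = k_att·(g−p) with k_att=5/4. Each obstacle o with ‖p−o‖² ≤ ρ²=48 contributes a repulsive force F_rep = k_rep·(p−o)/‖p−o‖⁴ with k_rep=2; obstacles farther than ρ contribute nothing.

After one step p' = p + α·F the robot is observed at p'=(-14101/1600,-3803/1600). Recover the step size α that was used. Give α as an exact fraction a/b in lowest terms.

F_att = 5/4·(g−p) = 5/4·(7,2) = (8.7500,2.5000)
o1: d²=109 > ρ²=48 → inactive
o2: d²=40 ≤ ρ²=48; F_rep = 2·(-2,-6)/40² = (-0.0025,-0.0075)
F = F_att + ΣF_rep = (8.7475,2.4925)
Δp = p'−p = (2.1869,0.6231); α = Δx/Fx = (3499/1600) / (3499/400) = 1/4
check: Δy/Fy = (997/1600) / (997/400) = 1/4 ✓

α = 1/4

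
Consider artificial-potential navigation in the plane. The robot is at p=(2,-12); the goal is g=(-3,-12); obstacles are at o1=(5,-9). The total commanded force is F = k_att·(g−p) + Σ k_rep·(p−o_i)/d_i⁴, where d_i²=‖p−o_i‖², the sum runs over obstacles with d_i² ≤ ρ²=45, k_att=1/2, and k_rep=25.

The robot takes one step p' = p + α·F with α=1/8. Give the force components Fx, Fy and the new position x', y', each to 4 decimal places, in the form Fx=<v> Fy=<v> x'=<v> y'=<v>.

Fx=-2.7315 Fy=-0.2315 x'=1.6586 y'=-12.0289

F_att = 1/2·(g−p) = 1/2·(-5,0) = (-2.5000,0.0000)
o1: d²=18 ≤ ρ²=45; F_rep = 25·(-3,-3)/18² = (-0.2315,-0.2315)
F = F_att + ΣF_rep = (-2.7315,-0.2315)
p' = p + 1/8·F = (1.6586,-12.0289)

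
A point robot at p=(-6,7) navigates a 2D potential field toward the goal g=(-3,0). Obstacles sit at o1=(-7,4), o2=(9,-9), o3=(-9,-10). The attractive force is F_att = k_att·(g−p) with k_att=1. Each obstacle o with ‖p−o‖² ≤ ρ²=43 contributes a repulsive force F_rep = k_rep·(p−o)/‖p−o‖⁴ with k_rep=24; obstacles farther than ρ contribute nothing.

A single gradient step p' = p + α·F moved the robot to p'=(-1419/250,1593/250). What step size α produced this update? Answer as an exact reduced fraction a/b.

α = 1/10

F_att = 1·(g−p) = 1·(3,-7) = (3.0000,-7.0000)
o1: d²=10 ≤ ρ²=43; F_rep = 24·(1,3)/10² = (0.2400,0.7200)
o2: d²=481 > ρ²=43 → inactive
o3: d²=298 > ρ²=43 → inactive
F = F_att + ΣF_rep = (3.2400,-6.2800)
Δp = p'−p = (0.3240,-0.6280); α = Δx/Fx = (81/250) / (81/25) = 1/10
check: Δy/Fy = (-157/250) / (-157/25) = 1/10 ✓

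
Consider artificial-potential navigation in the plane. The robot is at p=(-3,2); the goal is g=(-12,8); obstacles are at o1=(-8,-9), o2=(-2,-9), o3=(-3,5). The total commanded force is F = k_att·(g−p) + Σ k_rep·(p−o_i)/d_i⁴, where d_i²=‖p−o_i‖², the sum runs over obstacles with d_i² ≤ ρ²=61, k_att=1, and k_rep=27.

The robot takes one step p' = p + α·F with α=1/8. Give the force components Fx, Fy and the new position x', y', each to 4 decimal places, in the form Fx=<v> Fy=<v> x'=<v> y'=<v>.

Fx=-9.0000 Fy=5.0000 x'=-4.1250 y'=2.6250

F_att = 1·(g−p) = 1·(-9,6) = (-9.0000,6.0000)
o1: d²=146 > ρ²=61 → inactive
o2: d²=122 > ρ²=61 → inactive
o3: d²=9 ≤ ρ²=61; F_rep = 27·(0,-3)/9² = (0.0000,-1.0000)
F = F_att + ΣF_rep = (-9.0000,5.0000)
p' = p + 1/8·F = (-4.1250,2.6250)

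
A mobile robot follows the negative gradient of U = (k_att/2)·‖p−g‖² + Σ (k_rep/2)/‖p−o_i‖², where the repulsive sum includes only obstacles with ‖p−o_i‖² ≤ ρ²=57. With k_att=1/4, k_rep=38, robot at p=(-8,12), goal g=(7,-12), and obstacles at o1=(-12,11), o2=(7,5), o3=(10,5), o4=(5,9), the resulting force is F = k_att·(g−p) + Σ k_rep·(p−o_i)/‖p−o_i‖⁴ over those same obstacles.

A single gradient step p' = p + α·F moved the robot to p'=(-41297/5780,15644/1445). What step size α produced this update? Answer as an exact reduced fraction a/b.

F_att = 1/4·(g−p) = 1/4·(15,-24) = (3.7500,-6.0000)
o1: d²=17 ≤ ρ²=57; F_rep = 38·(4,1)/17² = (0.5260,0.1315)
o2: d²=274 > ρ²=57 → inactive
o3: d²=373 > ρ²=57 → inactive
o4: d²=178 > ρ²=57 → inactive
F = F_att + ΣF_rep = (4.2760,-5.8685)
Δp = p'−p = (0.8552,-1.1737); α = Δx/Fx = (4943/5780) / (4943/1156) = 1/5
check: Δy/Fy = (-1696/1445) / (-1696/289) = 1/5 ✓

α = 1/5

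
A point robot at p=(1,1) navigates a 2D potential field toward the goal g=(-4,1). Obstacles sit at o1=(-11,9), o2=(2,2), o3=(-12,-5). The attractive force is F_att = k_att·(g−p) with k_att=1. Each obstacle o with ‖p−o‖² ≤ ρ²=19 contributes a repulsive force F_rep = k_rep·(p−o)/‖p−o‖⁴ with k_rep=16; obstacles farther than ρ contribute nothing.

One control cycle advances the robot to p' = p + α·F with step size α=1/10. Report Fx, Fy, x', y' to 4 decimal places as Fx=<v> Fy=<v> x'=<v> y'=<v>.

Fx=-9.0000 Fy=-4.0000 x'=0.1000 y'=0.6000

F_att = 1·(g−p) = 1·(-5,0) = (-5.0000,0.0000)
o1: d²=208 > ρ²=19 → inactive
o2: d²=2 ≤ ρ²=19; F_rep = 16·(-1,-1)/2² = (-4.0000,-4.0000)
o3: d²=205 > ρ²=19 → inactive
F = F_att + ΣF_rep = (-9.0000,-4.0000)
p' = p + 1/10·F = (0.1000,0.6000)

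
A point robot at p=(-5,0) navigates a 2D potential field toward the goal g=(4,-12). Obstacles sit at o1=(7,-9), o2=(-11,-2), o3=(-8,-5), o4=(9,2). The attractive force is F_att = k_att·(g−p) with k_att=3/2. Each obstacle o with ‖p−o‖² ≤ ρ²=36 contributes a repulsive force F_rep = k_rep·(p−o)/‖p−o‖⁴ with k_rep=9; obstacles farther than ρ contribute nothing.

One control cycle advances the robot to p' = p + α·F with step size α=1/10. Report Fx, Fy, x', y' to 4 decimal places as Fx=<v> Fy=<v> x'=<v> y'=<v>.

F_att = 3/2·(g−p) = 3/2·(9,-12) = (13.5000,-18.0000)
o1: d²=225 > ρ²=36 → inactive
o2: d²=40 > ρ²=36 → inactive
o3: d²=34 ≤ ρ²=36; F_rep = 9·(3,5)/34² = (0.0234,0.0389)
o4: d²=200 > ρ²=36 → inactive
F = F_att + ΣF_rep = (13.5234,-17.9611)
p' = p + 1/10·F = (-3.6477,-1.7961)

Fx=13.5234 Fy=-17.9611 x'=-3.6477 y'=-1.7961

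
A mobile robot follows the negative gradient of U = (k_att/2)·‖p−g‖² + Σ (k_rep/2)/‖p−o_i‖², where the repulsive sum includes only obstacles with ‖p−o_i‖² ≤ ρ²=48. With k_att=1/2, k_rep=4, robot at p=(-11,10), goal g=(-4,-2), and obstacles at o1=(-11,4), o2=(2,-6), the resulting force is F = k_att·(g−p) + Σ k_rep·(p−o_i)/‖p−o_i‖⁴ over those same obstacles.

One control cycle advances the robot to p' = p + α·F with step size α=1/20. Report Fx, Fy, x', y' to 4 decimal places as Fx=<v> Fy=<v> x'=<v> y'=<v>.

Fx=3.5000 Fy=-5.9815 x'=-10.8250 y'=9.7009

F_att = 1/2·(g−p) = 1/2·(7,-12) = (3.5000,-6.0000)
o1: d²=36 ≤ ρ²=48; F_rep = 4·(0,6)/36² = (0.0000,0.0185)
o2: d²=425 > ρ²=48 → inactive
F = F_att + ΣF_rep = (3.5000,-5.9815)
p' = p + 1/20·F = (-10.8250,9.7009)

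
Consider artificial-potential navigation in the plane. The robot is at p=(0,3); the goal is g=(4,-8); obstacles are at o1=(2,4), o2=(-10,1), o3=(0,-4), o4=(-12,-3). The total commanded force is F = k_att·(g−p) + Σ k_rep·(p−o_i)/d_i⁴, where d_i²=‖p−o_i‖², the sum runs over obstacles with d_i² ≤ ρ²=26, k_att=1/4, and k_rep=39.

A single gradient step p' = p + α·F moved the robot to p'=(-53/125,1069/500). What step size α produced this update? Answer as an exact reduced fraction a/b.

α = 1/5

F_att = 1/4·(g−p) = 1/4·(4,-11) = (1.0000,-2.7500)
o1: d²=5 ≤ ρ²=26; F_rep = 39·(-2,-1)/5² = (-3.1200,-1.5600)
o2: d²=104 > ρ²=26 → inactive
o3: d²=49 > ρ²=26 → inactive
o4: d²=180 > ρ²=26 → inactive
F = F_att + ΣF_rep = (-2.1200,-4.3100)
Δp = p'−p = (-0.4240,-0.8620); α = Δx/Fx = (-53/125) / (-53/25) = 1/5
check: Δy/Fy = (-431/500) / (-431/100) = 1/5 ✓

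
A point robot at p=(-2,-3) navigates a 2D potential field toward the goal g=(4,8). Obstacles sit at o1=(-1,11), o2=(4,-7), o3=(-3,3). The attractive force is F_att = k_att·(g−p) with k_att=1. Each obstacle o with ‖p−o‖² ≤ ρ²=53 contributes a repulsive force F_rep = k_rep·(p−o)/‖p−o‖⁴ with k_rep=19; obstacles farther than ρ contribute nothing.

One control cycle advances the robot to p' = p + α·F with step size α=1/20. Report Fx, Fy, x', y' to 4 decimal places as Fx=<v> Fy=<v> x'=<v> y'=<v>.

Fx=5.9717 Fy=10.9448 x'=-1.7014 y'=-2.4528

F_att = 1·(g−p) = 1·(6,11) = (6.0000,11.0000)
o1: d²=197 > ρ²=53 → inactive
o2: d²=52 ≤ ρ²=53; F_rep = 19·(-6,4)/52² = (-0.0422,0.0281)
o3: d²=37 ≤ ρ²=53; F_rep = 19·(1,-6)/37² = (0.0139,-0.0833)
F = F_att + ΣF_rep = (5.9717,10.9448)
p' = p + 1/20·F = (-1.7014,-2.4528)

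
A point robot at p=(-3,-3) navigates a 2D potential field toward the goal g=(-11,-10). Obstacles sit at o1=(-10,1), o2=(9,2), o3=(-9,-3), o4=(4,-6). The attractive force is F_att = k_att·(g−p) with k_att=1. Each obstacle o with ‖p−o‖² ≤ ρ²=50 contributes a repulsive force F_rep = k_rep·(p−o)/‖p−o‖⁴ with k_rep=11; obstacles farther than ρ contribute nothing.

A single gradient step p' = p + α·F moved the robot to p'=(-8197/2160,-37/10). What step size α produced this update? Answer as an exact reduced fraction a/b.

F_att = 1·(g−p) = 1·(-8,-7) = (-8.0000,-7.0000)
o1: d²=65 > ρ²=50 → inactive
o2: d²=169 > ρ²=50 → inactive
o3: d²=36 ≤ ρ²=50; F_rep = 11·(6,0)/36² = (0.0509,0.0000)
o4: d²=58 > ρ²=50 → inactive
F = F_att + ΣF_rep = (-7.9491,-7.0000)
Δp = p'−p = (-0.7949,-0.7000); α = Δx/Fx = (-1717/2160) / (-1717/216) = 1/10
check: Δy/Fy = (-7/10) / (-7) = 1/10 ✓

α = 1/10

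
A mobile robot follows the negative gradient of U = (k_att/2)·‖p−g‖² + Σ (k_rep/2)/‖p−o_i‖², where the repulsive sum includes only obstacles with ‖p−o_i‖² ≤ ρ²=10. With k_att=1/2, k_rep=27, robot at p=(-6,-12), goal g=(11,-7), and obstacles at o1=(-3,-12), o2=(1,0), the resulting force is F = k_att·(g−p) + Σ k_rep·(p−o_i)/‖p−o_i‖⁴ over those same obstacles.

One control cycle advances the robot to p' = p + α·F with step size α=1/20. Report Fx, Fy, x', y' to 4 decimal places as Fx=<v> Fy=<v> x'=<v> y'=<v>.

Fx=7.5000 Fy=2.5000 x'=-5.6250 y'=-11.8750

F_att = 1/2·(g−p) = 1/2·(17,5) = (8.5000,2.5000)
o1: d²=9 ≤ ρ²=10; F_rep = 27·(-3,0)/9² = (-1.0000,0.0000)
o2: d²=193 > ρ²=10 → inactive
F = F_att + ΣF_rep = (7.5000,2.5000)
p' = p + 1/20·F = (-5.6250,-11.8750)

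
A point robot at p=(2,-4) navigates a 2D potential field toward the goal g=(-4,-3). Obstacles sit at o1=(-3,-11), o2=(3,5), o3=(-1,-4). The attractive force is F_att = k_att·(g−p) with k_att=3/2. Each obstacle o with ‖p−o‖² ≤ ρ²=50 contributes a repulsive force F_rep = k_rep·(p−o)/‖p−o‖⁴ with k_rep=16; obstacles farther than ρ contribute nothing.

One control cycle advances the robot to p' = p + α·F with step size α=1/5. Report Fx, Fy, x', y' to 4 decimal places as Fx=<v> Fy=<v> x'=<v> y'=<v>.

Fx=-8.4074 Fy=1.5000 x'=0.3185 y'=-3.7000

F_att = 3/2·(g−p) = 3/2·(-6,1) = (-9.0000,1.5000)
o1: d²=74 > ρ²=50 → inactive
o2: d²=82 > ρ²=50 → inactive
o3: d²=9 ≤ ρ²=50; F_rep = 16·(3,0)/9² = (0.5926,0.0000)
F = F_att + ΣF_rep = (-8.4074,1.5000)
p' = p + 1/5·F = (0.3185,-3.7000)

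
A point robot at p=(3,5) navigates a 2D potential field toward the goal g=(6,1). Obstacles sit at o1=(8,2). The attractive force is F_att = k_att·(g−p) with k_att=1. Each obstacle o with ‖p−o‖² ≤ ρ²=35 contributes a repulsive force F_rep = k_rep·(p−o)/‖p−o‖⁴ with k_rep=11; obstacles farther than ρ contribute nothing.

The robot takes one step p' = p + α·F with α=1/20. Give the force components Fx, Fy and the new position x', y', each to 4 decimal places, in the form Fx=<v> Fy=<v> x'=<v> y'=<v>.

Fx=2.9524 Fy=-3.9715 x'=3.1476 y'=4.8014

F_att = 1·(g−p) = 1·(3,-4) = (3.0000,-4.0000)
o1: d²=34 ≤ ρ²=35; F_rep = 11·(-5,3)/34² = (-0.0476,0.0285)
F = F_att + ΣF_rep = (2.9524,-3.9715)
p' = p + 1/20·F = (3.1476,4.8014)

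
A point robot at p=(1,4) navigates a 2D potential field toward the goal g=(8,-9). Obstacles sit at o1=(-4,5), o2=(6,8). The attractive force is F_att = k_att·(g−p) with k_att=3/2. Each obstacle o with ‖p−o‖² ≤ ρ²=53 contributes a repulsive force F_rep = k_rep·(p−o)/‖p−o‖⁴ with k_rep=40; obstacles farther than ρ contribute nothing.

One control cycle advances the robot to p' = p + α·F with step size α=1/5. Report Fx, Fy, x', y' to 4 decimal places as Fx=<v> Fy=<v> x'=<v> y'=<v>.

F_att = 3/2·(g−p) = 3/2·(7,-13) = (10.5000,-19.5000)
o1: d²=26 ≤ ρ²=53; F_rep = 40·(5,-1)/26² = (0.2959,-0.0592)
o2: d²=41 ≤ ρ²=53; F_rep = 40·(-5,-4)/41² = (-0.1190,-0.0952)
F = F_att + ΣF_rep = (10.6769,-19.6544)
p' = p + 1/5·F = (3.1354,0.0691)

Fx=10.6769 Fy=-19.6544 x'=3.1354 y'=0.0691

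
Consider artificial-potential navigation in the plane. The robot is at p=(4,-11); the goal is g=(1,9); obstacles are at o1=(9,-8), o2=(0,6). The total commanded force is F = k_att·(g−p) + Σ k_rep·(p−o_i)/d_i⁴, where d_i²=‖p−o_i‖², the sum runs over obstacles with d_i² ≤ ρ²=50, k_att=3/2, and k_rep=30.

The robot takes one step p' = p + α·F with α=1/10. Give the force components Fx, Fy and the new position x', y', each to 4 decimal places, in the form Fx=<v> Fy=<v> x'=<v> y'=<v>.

Fx=-4.6298 Fy=29.9221 x'=3.5370 y'=-8.0078

F_att = 3/2·(g−p) = 3/2·(-3,20) = (-4.5000,30.0000)
o1: d²=34 ≤ ρ²=50; F_rep = 30·(-5,-3)/34² = (-0.1298,-0.0779)
o2: d²=305 > ρ²=50 → inactive
F = F_att + ΣF_rep = (-4.6298,29.9221)
p' = p + 1/10·F = (3.5370,-8.0078)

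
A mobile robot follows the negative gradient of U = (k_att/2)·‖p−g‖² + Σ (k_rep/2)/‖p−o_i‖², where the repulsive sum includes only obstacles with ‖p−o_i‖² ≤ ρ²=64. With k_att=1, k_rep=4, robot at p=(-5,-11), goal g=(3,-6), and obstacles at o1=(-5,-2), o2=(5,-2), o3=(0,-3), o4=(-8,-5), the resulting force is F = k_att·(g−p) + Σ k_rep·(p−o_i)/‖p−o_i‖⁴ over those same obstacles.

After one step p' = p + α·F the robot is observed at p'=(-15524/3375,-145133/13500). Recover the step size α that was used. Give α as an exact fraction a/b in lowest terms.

α = 1/20

F_att = 1·(g−p) = 1·(8,5) = (8.0000,5.0000)
o1: d²=81 > ρ²=64 → inactive
o2: d²=181 > ρ²=64 → inactive
o3: d²=89 > ρ²=64 → inactive
o4: d²=45 ≤ ρ²=64; F_rep = 4·(3,-6)/45² = (0.0059,-0.0119)
F = F_att + ΣF_rep = (8.0059,4.9881)
Δp = p'−p = (0.4003,0.2494); α = Δx/Fx = (1351/3375) / (5404/675) = 1/20
check: Δy/Fy = (3367/13500) / (3367/675) = 1/20 ✓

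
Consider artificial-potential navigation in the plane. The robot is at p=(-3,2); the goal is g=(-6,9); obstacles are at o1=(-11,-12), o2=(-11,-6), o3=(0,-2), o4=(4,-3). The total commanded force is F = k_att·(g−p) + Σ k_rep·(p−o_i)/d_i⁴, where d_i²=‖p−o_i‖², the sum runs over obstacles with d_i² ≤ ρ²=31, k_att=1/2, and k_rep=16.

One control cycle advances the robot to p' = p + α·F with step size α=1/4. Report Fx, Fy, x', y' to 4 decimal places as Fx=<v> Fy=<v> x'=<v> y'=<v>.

Fx=-1.5768 Fy=3.6024 x'=-3.3942 y'=2.9006

F_att = 1/2·(g−p) = 1/2·(-3,7) = (-1.5000,3.5000)
o1: d²=260 > ρ²=31 → inactive
o2: d²=128 > ρ²=31 → inactive
o3: d²=25 ≤ ρ²=31; F_rep = 16·(-3,4)/25² = (-0.0768,0.1024)
o4: d²=74 > ρ²=31 → inactive
F = F_att + ΣF_rep = (-1.5768,3.6024)
p' = p + 1/4·F = (-3.3942,2.9006)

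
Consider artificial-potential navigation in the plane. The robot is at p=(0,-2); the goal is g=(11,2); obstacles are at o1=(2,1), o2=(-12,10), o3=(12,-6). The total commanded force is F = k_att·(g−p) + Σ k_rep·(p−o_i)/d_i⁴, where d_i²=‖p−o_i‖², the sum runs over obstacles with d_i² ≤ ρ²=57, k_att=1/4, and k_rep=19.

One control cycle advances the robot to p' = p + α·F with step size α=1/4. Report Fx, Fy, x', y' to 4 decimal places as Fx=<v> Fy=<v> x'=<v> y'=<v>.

Fx=2.5251 Fy=0.6627 x'=0.6313 y'=-1.8343

F_att = 1/4·(g−p) = 1/4·(11,4) = (2.7500,1.0000)
o1: d²=13 ≤ ρ²=57; F_rep = 19·(-2,-3)/13² = (-0.2249,-0.3373)
o2: d²=288 > ρ²=57 → inactive
o3: d²=160 > ρ²=57 → inactive
F = F_att + ΣF_rep = (2.5251,0.6627)
p' = p + 1/4·F = (0.6313,-1.8343)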